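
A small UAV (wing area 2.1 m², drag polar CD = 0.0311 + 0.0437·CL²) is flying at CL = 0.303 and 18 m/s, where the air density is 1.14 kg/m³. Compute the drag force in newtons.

CD = 0.0311 + 0.0437 × 0.303² = 0.03511
D = ½ρv²S·CD = ½ × 1.14 × 18² × 2.1 × 0.03511 = 13.6 N

D = 13.6 N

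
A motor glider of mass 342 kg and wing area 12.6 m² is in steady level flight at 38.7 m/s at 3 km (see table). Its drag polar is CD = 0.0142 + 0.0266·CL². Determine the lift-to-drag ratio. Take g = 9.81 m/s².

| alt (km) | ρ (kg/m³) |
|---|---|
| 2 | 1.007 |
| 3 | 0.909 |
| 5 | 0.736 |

L/D = 21.4

At 3 km, from the table: ρ = 0.909 kg/m³.
Weight W = mg = 342 × 9.81 = 3355 N; in level flight L = W.
Dynamic pressure q = 0.5 × 0.909 × 38.7² = 680.7 Pa.
Required CL = L/(qS) = 3355/(680.7·12.6) = 0.3912.
CD = 0.0142 + 0.0266 × 0.3912² = 0.01827.
L/D = CL/CD = 0.3912 / 0.01827 = 21.4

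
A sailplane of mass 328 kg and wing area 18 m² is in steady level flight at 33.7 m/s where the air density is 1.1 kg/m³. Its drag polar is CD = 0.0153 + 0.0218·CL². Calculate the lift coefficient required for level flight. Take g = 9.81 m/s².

CL = 0.286

Level flight ⇒ L = W = m·g = 328 × 9.81 = 3217.7 N.
q = ½ρv² = ½ × 1.1 × 33.7² = 624.6 Pa.
CL = 2W/(ρv²S) = 2×3217.7/(1.1×33.7²×18) = 0.2862.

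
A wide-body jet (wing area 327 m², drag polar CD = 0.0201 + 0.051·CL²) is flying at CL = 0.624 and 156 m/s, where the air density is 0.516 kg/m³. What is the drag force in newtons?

D = 82000 N

CD = 0.0201 + 0.051 × 0.624² = 0.03996
D = ½ρv²S·CD = ½ × 0.516 × 156² × 327 × 0.03996 = 82000 N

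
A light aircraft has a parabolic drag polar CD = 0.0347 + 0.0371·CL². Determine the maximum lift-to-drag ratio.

For CD = CD0 + K·CL², (L/D)max occurs at CL* = √(CD0/K) and equals 1/(2√(K·CD0)).
(L/D)max = 1/(2√(0.0371 × 0.0347)) = 1/(2 × 0.03588) = 13.9

(L/D)max = 13.9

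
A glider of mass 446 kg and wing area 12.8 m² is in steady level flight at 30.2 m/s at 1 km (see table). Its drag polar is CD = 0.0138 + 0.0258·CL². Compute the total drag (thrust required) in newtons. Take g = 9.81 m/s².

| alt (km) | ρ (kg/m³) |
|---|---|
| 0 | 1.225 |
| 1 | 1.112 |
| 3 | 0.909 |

D = 166 N

At 1 km, from the table: ρ = 1.112 kg/m³.
In steady level flight, lift balances weight: W = mg = 446 × 9.81 = 4375.3 N.
Dynamic pressure q = 0.5 × 1.112 × 30.2² = 507.1 Pa.
CL = 2W/(ρv²S) = 2×4375.3/(1.112×30.2²×12.8) = 0.6741.
CD = 0.0138 + 0.0258 × 0.6741² = 0.02552.
D = q·S·CD = 507.1 × 12.8 × 0.02552 = 165.7 N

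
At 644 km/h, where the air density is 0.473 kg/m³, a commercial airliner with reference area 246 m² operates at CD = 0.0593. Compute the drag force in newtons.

D = 1.1×10^5 N

Convert speed: v = 644 km/h ÷ 3.6 = 178.9 m/s.
D = ½ρv²S·CD = ½ × 0.473 × 178.9² × 246 × 0.0593 = 1.1×10^5 N ≈ 110 kN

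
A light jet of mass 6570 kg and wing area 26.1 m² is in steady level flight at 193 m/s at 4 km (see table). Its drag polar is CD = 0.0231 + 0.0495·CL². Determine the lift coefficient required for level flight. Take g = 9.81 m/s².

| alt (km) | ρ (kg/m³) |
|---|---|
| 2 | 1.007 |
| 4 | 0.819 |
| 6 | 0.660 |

At 4 km, from the table: ρ = 0.819 kg/m³.
Weight W = mg = 6570 × 9.81 = 64452 N; in level flight L = W.
q = ½ρv² = ½ × 0.819 × 193² = 15250 Pa.
Required CL = L/(qS) = 64452/(15250·26.1) = 0.1619.

CL = 0.162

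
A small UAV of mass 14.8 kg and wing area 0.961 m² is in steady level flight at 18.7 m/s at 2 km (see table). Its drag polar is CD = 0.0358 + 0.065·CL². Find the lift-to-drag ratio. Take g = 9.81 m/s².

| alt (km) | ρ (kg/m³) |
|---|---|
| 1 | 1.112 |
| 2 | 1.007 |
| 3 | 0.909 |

L/D = 10.3

At 2 km, from the table: ρ = 1.007 kg/m³.
Level flight ⇒ L = W = m·g = 14.8 × 9.81 = 145.19 N.
q = ½ρv² = ½ × 1.007 × 18.7² = 176.1 Pa.
Required CL = L/(qS) = 145.19/(176.1·0.961) = 0.8581.
CD = 0.0358 + 0.065 × 0.8581² = 0.08366.
L/D = CL/CD = 0.8581 / 0.08366 = 10.3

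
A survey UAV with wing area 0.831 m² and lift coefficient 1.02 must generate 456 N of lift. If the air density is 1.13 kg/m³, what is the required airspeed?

L = ½ρv²S·CL ⇒ v = √(2L/(ρ·S·CL))
v = √(2 × 456 / (1.13 × 0.831 × 1.02)) = √952.2 = 30.9 m/s

v = 30.9 m/s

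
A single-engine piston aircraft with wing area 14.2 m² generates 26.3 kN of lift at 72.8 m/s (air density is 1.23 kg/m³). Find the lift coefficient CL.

From L = ½ρv²S·CL, rearranging gives CL = 2L/(ρv²S).
CL = 2 × 26300 / (1.23 × 72.8² × 14.2) = 0.568

CL = 0.568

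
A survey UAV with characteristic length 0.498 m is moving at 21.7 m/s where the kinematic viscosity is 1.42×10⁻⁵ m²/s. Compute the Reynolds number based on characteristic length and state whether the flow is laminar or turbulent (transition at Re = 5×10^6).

Re = 7.61×10^5 (laminar)

Re = v·c/ν = 21.7 × 0.498 / (1.42×10⁻⁵) = 7.61×10^5
Since 7.61×10^5 < 5×10^6, the flow is laminar.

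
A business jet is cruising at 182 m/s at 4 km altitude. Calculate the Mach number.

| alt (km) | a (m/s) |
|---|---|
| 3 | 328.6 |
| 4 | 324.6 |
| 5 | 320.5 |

M = 0.561

At 4 km, from the table: a = 324.6 m/s.
M = v/a = 182 / 324.6 = 0.561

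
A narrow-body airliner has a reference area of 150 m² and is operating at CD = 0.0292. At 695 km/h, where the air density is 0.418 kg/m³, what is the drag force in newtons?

Convert speed: v = 695 km/h ÷ 3.6 = 193.1 m/s.
Dynamic pressure q = ½ρv² = ½ × 0.418 × 193.1² = 7790 Pa.
D = q·S·CD = 7790 × 150 × 0.0292 = 34100 N ≈ 34.1 kN

D = 34100 N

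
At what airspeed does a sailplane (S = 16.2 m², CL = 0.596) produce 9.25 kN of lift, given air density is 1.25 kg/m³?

L = ½ρv²S·CL ⇒ v = √(2L/(ρ·S·CL))
v = √(2 × 9250 / (1.25 × 16.2 × 0.596)) = √1533 = 39.2 m/s

v = 39.2 m/s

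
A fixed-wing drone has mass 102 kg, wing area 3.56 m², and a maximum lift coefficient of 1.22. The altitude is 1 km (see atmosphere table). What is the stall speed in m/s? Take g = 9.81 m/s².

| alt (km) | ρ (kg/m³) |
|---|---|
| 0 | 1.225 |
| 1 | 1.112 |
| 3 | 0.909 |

At 1 km, from the table: ρ = 1.112 kg/m³.
Stall occurs when L = W at CL,max. W = mg = 102 × 9.81 = 1001 N.
V_stall = √(2W/(ρ·S·CL,max)) = √(2 × 1001 / (1.112 × 3.56 × 1.22))
V_stall = √414.4 = 20.4 m/s

V_stall = 20.4 m/s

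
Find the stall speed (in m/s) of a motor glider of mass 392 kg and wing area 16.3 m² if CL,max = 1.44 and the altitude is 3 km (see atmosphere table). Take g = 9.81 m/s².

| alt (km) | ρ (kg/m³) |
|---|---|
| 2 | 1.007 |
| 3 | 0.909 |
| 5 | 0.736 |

V_stall = 19 m/s

At 3 km, from the table: ρ = 0.909 kg/m³.
Stall occurs when L = W at CL,max. W = mg = 392 × 9.81 = 3846 N.
From L = ½ρV²S·CL,max = W: V_stall = √(2W/(ρSCL,max)) = √(2·3846/(0.909·16.3·1.44))
V_stall = √360.5 = 19 m/s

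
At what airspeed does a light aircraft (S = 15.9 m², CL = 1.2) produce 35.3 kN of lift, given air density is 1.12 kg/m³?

L = ½ρv²S·CL ⇒ v = √(2L/(ρ·S·CL))
v = √(2 × 35300 / (1.12 × 15.9 × 1.2)) = √3304 = 57.5 m/s

v = 57.5 m/s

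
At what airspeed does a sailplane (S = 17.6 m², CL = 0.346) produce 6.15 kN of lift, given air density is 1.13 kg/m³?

L = ½ρv²S·CL ⇒ v = √(2L/(ρ·S·CL))
v = √(2 × 6150 / (1.13 × 17.6 × 0.346)) = √1787 = 42.3 m/s

v = 42.3 m/s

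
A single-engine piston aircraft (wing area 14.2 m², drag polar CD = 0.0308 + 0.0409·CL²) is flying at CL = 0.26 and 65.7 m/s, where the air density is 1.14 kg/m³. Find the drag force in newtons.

CD = 0.0308 + 0.0409 × 0.26² = 0.03356
D = ½ρv²S·CD = ½ × 1.14 × 65.7² × 14.2 × 0.03356 = 1170 N

D = 1170 N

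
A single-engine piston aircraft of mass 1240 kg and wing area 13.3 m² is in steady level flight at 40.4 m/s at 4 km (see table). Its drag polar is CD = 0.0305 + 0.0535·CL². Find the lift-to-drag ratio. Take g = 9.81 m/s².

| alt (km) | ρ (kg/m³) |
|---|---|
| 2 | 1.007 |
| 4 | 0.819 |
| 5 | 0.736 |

L/D = 10.5

At 4 km, from the table: ρ = 0.819 kg/m³.
In steady level flight, lift balances weight: W = mg = 1240 × 9.81 = 12164 N.
Dynamic pressure q = 0.5 × 0.819 × 40.4² = 668.4 Pa.
CL = 2W/(ρv²S) = 2×12164/(0.819×40.4²×13.3) = 1.368.
CD = 0.0305 + 0.0535 × 1.368² = 0.1307.
L/D = CL/CD = 1.368 / 0.1307 = 10.5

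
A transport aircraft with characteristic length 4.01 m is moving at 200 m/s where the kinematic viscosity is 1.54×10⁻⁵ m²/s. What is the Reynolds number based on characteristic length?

Re = v·c/ν = 200 × 4.01 / (1.54×10⁻⁵) = 5.21×10^7

Re = 5.21×10^7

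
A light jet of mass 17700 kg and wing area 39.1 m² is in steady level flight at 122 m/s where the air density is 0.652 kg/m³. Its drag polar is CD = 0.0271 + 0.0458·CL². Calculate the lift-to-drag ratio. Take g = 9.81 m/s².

Level flight ⇒ L = W = m·g = 17700 × 9.81 = 1.7364×10^5 N.
q = ½ρv² = ½ × 0.652 × 122² = 4852 Pa.
Required CL = L/(qS) = 1.7364×10^5/(4852·39.1) = 0.9152.
CD = 0.0271 + 0.0458 × 0.9152² = 0.06546.
L/D = CL/CD = 0.9152 / 0.06546 = 14

L/D = 14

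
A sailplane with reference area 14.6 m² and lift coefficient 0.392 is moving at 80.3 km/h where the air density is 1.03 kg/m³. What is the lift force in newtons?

L = 1470 N

Convert speed: v = 80.3 km/h ÷ 3.6 = 22.31 m/s.
L = ½ρv²S·CL = ½ × 1.03 × 22.31² × 14.6 × 0.392 = 1470 N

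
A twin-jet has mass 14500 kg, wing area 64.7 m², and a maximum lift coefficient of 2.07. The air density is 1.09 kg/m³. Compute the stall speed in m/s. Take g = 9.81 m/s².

Stall occurs when L = W at CL,max. W = mg = 14500 × 9.81 = 1.422×10^5 N.
V_stall = √(2W/(ρ·S·CL,max)) = √(2 × 1.422×10^5 / (1.09 × 64.7 × 2.07))
V_stall = √1949 = 44.1 m/s

V_stall = 44.1 m/s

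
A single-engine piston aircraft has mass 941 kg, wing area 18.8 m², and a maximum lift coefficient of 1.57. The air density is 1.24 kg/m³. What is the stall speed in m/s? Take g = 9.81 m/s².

V_stall = 22.5 m/s

Weight W = mg = 941 × 9.81 = 9231 N.
From L = ½ρV²S·CL,max = W: V_stall = √(2W/(ρSCL,max)) = √(2·9231/(1.24·18.8·1.57))
V_stall = √504.4 = 22.5 m/s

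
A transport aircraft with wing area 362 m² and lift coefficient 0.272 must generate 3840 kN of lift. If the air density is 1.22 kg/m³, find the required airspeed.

v = 253 m/s

L = ½ρv²S·CL ⇒ v = √(2L/(ρ·S·CL))
v = √(2 × 3.84×10^6 / (1.22 × 362 × 0.272)) = √63930 = 253 m/s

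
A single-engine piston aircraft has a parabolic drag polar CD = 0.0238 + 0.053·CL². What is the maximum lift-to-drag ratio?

(L/D)max = 14.1

For CD = CD0 + K·CL², (L/D)max occurs at CL* = √(CD0/K) and equals 1/(2√(K·CD0)).
(L/D)max = 1/(2√(0.053 × 0.0238)) = 1/(2 × 0.03552) = 14.1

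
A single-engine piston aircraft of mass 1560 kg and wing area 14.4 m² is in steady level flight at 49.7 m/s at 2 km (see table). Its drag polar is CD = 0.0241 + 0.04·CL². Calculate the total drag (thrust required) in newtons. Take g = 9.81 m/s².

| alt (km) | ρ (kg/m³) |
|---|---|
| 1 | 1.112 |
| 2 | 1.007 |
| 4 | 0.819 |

D = 955 N

At 2 km, from the table: ρ = 1.007 kg/m³.
Weight W = mg = 1560 × 9.81 = 15304 N; in level flight L = W.
q = ½ρv² = ½ × 1.007 × 49.7² = 1244 Pa.
Required CL = L/(qS) = 15304/(1244·14.4) = 0.8545.
CD = 0.0241 + 0.04 × 0.8545² = 0.05331.
D = q·S·CD = 1244 × 14.4 × 0.05331 = 954.7 N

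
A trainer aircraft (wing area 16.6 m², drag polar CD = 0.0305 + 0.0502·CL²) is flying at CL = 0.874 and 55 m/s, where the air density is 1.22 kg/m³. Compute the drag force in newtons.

D = 2110 N

CD = 0.0305 + 0.0502 × 0.874² = 0.06885
D = ½ρv²S·CD = ½ × 1.22 × 55² × 16.6 × 0.06885 = 2110 N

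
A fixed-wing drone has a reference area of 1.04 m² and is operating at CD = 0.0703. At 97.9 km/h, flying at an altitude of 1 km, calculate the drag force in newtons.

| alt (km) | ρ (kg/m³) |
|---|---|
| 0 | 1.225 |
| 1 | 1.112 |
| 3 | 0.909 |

At 1 km, from the table: ρ = 1.112 kg/m³.
Convert speed: v = 97.9 km/h ÷ 3.6 = 27.19 m/s.
Dynamic pressure q = ½ρv² = ½ × 1.112 × 27.19² = 411.2 Pa.
D = q·S·CD = 411.2 × 1.04 × 0.0703 = 30.1 N

D = 30.1 N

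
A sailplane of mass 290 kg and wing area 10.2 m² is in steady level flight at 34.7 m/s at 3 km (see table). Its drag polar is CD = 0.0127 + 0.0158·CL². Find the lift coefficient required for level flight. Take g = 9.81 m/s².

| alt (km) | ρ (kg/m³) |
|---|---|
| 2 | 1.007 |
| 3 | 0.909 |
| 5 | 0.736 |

At 3 km, from the table: ρ = 0.909 kg/m³.
Weight W = mg = 290 × 9.81 = 2844.9 N; in level flight L = W.
Dynamic pressure q = 0.5 × 0.909 × 34.7² = 547.3 Pa.
CL = 2W/(ρv²S) = 2×2844.9/(0.909×34.7²×10.2) = 0.5097.

CL = 0.51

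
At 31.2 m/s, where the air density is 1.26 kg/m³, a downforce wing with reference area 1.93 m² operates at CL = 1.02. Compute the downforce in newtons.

L = 1210 N

L = ½ρv²S·CL = ½ × 1.26 × 31.2² × 1.93 × 1.02 = 1210 N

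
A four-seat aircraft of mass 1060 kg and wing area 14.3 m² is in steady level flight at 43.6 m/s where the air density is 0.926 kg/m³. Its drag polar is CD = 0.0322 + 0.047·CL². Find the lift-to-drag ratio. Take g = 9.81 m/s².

L/D = 12.9

In steady level flight, lift balances weight: W = mg = 1060 × 9.81 = 10399 N.
q = ½ρv² = ½ × 0.926 × 43.6² = 880.1 Pa.
Required CL = L/(qS) = 10399/(880.1·14.3) = 0.8262.
CD = 0.0322 + 0.047 × 0.8262² = 0.06428.
L/D = CL/CD = 0.8262 / 0.06428 = 12.9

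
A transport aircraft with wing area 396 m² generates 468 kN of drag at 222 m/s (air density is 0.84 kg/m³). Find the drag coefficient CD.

From D = ½ρv²S·CD, rearranging gives CD = 2D/(ρv²S).
CD = 2 × 4.68×10^5 / (0.84 × 222² × 396) = 0.0571

CD = 0.0571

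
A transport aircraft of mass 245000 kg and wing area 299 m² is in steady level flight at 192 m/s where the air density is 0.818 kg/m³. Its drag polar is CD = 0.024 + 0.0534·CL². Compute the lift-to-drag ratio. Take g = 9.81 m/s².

L/D = 13.6

In steady level flight, lift balances weight: W = mg = 245000 × 9.81 = 2.4034×10^6 N.
Dynamic pressure q = 0.5 × 0.818 × 192² = 15080 Pa.
CL = 2W/(ρv²S) = 2×2.4034×10^6/(0.818×192²×299) = 0.5331.
CD = 0.024 + 0.0534 × 0.5331² = 0.03918.
L/D = CL/CD = 0.5331 / 0.03918 = 13.6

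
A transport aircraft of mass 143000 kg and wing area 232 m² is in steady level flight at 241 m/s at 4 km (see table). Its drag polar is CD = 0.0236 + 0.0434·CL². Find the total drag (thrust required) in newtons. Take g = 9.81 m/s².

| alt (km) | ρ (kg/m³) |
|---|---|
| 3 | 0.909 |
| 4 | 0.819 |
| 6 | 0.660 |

D = 1.46×10^5 N

At 4 km, from the table: ρ = 0.819 kg/m³.
Level flight ⇒ L = W = m·g = 143000 × 9.81 = 1.4028×10^6 N.
q = ½ρv² = ½ × 0.819 × 241² = 23780 Pa.
CL = W/(q·S) = 1.4028×10^6 / (23780 × 232) = 0.2542.
CD = 0.0236 + 0.0434 × 0.2542² = 0.02641.
D = q·S·CD = 23780 × 232 × 0.02641 = 1.457×10^5 N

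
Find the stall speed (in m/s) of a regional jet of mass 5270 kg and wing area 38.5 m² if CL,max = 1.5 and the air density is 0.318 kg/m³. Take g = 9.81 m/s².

Weight W = mg = 5270 × 9.81 = 51700 N.
V_stall = √(2W/(ρ·S·CL,max)) = √(2 × 51700 / (0.318 × 38.5 × 1.5))
V_stall = √5630 = 75 m/s

V_stall = 75 m/s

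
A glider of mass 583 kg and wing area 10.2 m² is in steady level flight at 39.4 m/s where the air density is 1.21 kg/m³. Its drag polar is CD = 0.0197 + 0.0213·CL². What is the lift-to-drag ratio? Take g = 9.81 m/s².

L/D = 21.9

Weight W = mg = 583 × 9.81 = 5719.2 N; in level flight L = W.
Dynamic pressure q = 0.5 × 1.21 × 39.4² = 939.2 Pa.
CL = W/(q·S) = 5719.2 / (939.2 × 10.2) = 0.597.
CD = 0.0197 + 0.0213 × 0.597² = 0.02729.
L/D = CL/CD = 0.597 / 0.02729 = 21.9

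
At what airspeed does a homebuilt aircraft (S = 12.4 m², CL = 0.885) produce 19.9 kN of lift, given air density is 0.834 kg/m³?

v = 65.9 m/s

L = ½ρv²S·CL ⇒ v = √(2L/(ρ·S·CL))
v = √(2 × 19900 / (0.834 × 12.4 × 0.885)) = √4349 = 65.9 m/s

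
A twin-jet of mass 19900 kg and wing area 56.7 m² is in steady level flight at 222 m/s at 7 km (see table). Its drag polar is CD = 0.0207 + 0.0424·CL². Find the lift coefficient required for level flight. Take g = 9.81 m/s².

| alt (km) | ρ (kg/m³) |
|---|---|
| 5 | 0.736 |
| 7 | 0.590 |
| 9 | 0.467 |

At 7 km, from the table: ρ = 0.590 kg/m³.
Level flight ⇒ L = W = m·g = 19900 × 9.81 = 1.9522×10^5 N.
Dynamic pressure q = 0.5 × 0.59 × 222² = 14540 Pa.
CL = W/(q·S) = 1.9522×10^5 / (14540 × 56.7) = 0.2368.

CL = 0.237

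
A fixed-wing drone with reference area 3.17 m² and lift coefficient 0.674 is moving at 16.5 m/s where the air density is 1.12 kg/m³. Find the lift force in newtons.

L = ½ρv²S·CL = ½ × 1.12 × 16.5² × 3.17 × 0.674 = 326 N

L = 326 N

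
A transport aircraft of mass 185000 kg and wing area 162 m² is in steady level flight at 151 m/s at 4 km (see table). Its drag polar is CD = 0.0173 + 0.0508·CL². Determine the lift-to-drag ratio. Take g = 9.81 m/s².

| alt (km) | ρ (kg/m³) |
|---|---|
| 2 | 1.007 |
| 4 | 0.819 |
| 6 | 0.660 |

At 4 km, from the table: ρ = 0.819 kg/m³.
Weight W = mg = 185000 × 9.81 = 1.8148×10^6 N; in level flight L = W.
Dynamic pressure q = 0.5 × 0.819 × 151² = 9337 Pa.
CL = W/(q·S) = 1.8148×10^6 / (9337 × 162) = 1.2.
CD = 0.0173 + 0.0508 × 1.2² = 0.09043.
L/D = CL/CD = 1.2 / 0.09043 = 13.3

L/D = 13.3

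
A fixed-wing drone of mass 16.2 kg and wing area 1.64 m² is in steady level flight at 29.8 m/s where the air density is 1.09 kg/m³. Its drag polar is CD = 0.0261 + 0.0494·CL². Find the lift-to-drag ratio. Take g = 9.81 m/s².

L/D = 7.13

Weight W = mg = 16.2 × 9.81 = 158.92 N; in level flight L = W.
Dynamic pressure q = 0.5 × 1.09 × 29.8² = 484 Pa.
Required CL = L/(qS) = 158.92/(484·1.64) = 0.2002.
CD = 0.0261 + 0.0494 × 0.2002² = 0.02808.
L/D = CL/CD = 0.2002 / 0.02808 = 7.13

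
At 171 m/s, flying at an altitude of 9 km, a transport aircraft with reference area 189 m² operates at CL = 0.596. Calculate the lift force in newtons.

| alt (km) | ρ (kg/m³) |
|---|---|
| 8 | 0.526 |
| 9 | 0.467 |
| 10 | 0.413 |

L = 7.69×10^5 N

At 9 km, from the table: ρ = 0.467 kg/m³.
Dynamic pressure q = ½ρv² = ½ × 0.467 × 171² = 6828 Pa.
L = q·S·CL = 6828 × 189 × 0.596 = 7.69×10^5 N ≈ 769 kN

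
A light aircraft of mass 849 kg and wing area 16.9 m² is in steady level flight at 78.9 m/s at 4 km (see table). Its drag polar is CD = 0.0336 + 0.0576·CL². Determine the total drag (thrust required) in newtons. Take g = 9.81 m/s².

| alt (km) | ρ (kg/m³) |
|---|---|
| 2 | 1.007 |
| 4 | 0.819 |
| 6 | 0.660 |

D = 1540 N

At 4 km, from the table: ρ = 0.819 kg/m³.
Level flight ⇒ L = W = m·g = 849 × 9.81 = 8328.7 N.
q = ½ρv² = ½ × 0.819 × 78.9² = 2549 Pa.
CL = W/(q·S) = 8328.7 / (2549 × 16.9) = 0.1933.
CD = 0.0336 + 0.0576 × 0.1933² = 0.03575.
D = q·S·CD = 2549 × 16.9 × 0.03575 = 1540 N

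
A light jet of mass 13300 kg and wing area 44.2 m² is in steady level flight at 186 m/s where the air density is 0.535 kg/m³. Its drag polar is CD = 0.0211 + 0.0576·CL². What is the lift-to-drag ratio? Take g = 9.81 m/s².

L/D = 11.8

Level flight ⇒ L = W = m·g = 13300 × 9.81 = 1.3047×10^5 N.
Dynamic pressure q = 0.5 × 0.535 × 186² = 9254 Pa.
CL = W/(q·S) = 1.3047×10^5 / (9254 × 44.2) = 0.319.
CD = 0.0211 + 0.0576 × 0.319² = 0.02696.
L/D = CL/CD = 0.319 / 0.02696 = 11.8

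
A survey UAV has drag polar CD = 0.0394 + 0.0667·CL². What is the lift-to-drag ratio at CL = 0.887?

L/D = 9.65

CD = 0.0394 + 0.0667 × 0.887² = 0.09188
L/D = CL/CD = 0.887 / 0.09188 = 9.65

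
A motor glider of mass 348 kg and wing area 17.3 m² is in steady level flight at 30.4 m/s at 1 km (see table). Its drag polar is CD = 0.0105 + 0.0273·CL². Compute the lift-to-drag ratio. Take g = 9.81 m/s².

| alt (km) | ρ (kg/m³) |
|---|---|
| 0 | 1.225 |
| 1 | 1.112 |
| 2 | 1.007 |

L/D = 26.4

At 1 km, from the table: ρ = 1.112 kg/m³.
Level flight ⇒ L = W = m·g = 348 × 9.81 = 3413.9 N.
q = ½ρv² = ½ × 1.112 × 30.4² = 513.8 Pa.
Required CL = L/(qS) = 3413.9/(513.8·17.3) = 0.384.
CD = 0.0105 + 0.0273 × 0.384² = 0.01453.
L/D = CL/CD = 0.384 / 0.01453 = 26.4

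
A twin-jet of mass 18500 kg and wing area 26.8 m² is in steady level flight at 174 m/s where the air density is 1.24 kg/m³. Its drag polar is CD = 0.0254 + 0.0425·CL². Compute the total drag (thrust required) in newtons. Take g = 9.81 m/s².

D = 15600 N

Weight W = mg = 18500 × 9.81 = 1.8148×10^5 N; in level flight L = W.
Dynamic pressure q = 0.5 × 1.24 × 174² = 18770 Pa.
Required CL = L/(qS) = 1.8148×10^5/(18770·26.8) = 0.3608.
CD = 0.0254 + 0.0425 × 0.3608² = 0.03093.
D = q·S·CD = 18770 × 26.8 × 0.03093 = 15560 N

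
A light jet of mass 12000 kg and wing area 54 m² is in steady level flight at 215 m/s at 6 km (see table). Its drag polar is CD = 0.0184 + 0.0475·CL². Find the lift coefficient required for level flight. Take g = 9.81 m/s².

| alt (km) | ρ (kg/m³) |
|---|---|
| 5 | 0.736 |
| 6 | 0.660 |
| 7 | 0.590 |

At 6 km, from the table: ρ = 0.660 kg/m³.
Weight W = mg = 12000 × 9.81 = 1.1772×10^5 N; in level flight L = W.
Dynamic pressure q = 0.5 × 0.66 × 215² = 15250 Pa.
CL = W/(q·S) = 1.1772×10^5 / (15250 × 54) = 0.1429.

CL = 0.143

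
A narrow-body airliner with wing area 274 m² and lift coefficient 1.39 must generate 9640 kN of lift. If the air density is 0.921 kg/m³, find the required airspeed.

v = 234 m/s

L = ½ρv²S·CL ⇒ v = √(2L/(ρ·S·CL))
v = √(2 × 9.64×10^6 / (0.921 × 274 × 1.39)) = √54960 = 234 m/s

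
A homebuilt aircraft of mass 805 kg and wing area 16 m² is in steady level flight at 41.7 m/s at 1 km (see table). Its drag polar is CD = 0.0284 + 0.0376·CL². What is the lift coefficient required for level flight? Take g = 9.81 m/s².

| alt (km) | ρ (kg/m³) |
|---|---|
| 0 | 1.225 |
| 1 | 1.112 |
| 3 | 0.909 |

CL = 0.511

At 1 km, from the table: ρ = 1.112 kg/m³.
Level flight ⇒ L = W = m·g = 805 × 9.81 = 7897.1 N.
Dynamic pressure q = 0.5 × 1.112 × 41.7² = 966.8 Pa.
CL = 2W/(ρv²S) = 2×7897.1/(1.112×41.7²×16) = 0.5105.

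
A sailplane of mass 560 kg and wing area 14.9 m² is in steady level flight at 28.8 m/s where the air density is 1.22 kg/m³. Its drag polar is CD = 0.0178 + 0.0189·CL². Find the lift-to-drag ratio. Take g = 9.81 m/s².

Weight W = mg = 560 × 9.81 = 5493.6 N; in level flight L = W.
q = ½ρv² = ½ × 1.22 × 28.8² = 506 Pa.
CL = 2W/(ρv²S) = 2×5493.6/(1.22×28.8²×14.9) = 0.7287.
CD = 0.0178 + 0.0189 × 0.7287² = 0.02784.
L/D = CL/CD = 0.7287 / 0.02784 = 26.2

L/D = 26.2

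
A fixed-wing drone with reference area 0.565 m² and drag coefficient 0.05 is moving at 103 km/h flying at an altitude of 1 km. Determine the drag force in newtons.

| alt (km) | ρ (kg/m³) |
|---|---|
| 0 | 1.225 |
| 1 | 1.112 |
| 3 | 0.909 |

D = 12.9 N

At 1 km, from the table: ρ = 1.112 kg/m³.
Convert speed: v = 103 km/h ÷ 3.6 = 28.61 m/s.
D = ½ρv²S·CD = ½ × 1.112 × 28.61² × 0.565 × 0.05 = 12.9 N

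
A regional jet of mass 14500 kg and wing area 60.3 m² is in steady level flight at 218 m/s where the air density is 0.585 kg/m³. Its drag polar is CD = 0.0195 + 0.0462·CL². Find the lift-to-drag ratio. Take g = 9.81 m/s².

L/D = 8.15

Weight W = mg = 14500 × 9.81 = 1.4224×10^5 N; in level flight L = W.
Dynamic pressure q = 0.5 × 0.585 × 218² = 13900 Pa.
CL = 2W/(ρv²S) = 2×1.4224×10^5/(0.585×218²×60.3) = 0.1697.
CD = 0.0195 + 0.0462 × 0.1697² = 0.02083.
L/D = CL/CD = 0.1697 / 0.02083 = 8.15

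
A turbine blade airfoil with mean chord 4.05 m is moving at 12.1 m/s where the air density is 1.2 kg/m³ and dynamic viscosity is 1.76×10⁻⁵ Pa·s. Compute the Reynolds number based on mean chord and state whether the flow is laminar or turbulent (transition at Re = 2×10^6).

Re = 3.34×10^6 (turbulent)

Re = ρ·v·c/μ = 1.2 × 12.1 × 4.05 / (1.76×10⁻⁵) = 3.34×10^6
Since 3.34×10^6 > 2×10^6, the flow is turbulent.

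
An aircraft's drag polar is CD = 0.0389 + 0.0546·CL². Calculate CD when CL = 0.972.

CD = 0.0389 + 0.0546 × 0.972² = 0.0389 + 0.05159 = 0.0905

CD = 0.0905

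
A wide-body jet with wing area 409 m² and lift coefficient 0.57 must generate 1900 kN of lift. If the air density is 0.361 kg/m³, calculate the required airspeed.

v = 212 m/s

L = ½ρv²S·CL ⇒ v = √(2L/(ρ·S·CL))
v = √(2 × 1.9×10^6 / (0.361 × 409 × 0.57)) = √45150 = 212 m/s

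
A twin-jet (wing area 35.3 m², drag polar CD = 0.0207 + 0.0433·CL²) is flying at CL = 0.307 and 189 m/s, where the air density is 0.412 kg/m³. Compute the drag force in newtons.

CD = 0.0207 + 0.0433 × 0.307² = 0.02478
D = ½ρv²S·CD = ½ × 0.412 × 189² × 35.3 × 0.02478 = 6440 N

D = 6440 N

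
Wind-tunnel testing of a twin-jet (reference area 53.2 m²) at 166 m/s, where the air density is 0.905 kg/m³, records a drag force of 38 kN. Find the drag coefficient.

CD = 0.0573

From D = ½ρv²S·CD, rearranging gives CD = 2D/(ρv²S).
CD = 2 × 38000 / (0.905 × 166² × 53.2) = 0.0573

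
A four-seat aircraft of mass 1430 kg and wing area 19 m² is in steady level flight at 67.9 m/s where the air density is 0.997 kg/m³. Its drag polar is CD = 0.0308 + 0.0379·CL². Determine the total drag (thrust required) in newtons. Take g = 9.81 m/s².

D = 1520 N

Level flight ⇒ L = W = m·g = 1430 × 9.81 = 14028 N.
q = ½ρv² = ½ × 0.997 × 67.9² = 2298 Pa.
Required CL = L/(qS) = 14028/(2298·19) = 0.3213.
CD = 0.0308 + 0.0379 × 0.3213² = 0.03471.
D = q·S·CD = 2298 × 19 × 0.03471 = 1516 N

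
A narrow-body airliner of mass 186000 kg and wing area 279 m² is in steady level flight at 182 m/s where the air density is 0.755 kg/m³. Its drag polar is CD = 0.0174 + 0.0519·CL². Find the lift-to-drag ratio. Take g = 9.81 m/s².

L/D = 16.6

In steady level flight, lift balances weight: W = mg = 186000 × 9.81 = 1.8247×10^6 N.
q = ½ρv² = ½ × 0.755 × 182² = 12500 Pa.
CL = W/(q·S) = 1.8247×10^6 / (12500 × 279) = 0.523.
CD = 0.0174 + 0.0519 × 0.523² = 0.0316.
L/D = CL/CD = 0.523 / 0.0316 = 16.6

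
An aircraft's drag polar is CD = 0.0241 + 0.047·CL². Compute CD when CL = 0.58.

CD = 0.0399

CD = 0.0241 + 0.047 × 0.58² = 0.0241 + 0.01581 = 0.0399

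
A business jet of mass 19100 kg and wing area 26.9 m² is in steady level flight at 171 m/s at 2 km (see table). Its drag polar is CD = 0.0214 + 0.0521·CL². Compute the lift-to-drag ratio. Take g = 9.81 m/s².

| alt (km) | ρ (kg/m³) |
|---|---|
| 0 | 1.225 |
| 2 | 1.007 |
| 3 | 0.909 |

L/D = 14.3

At 2 km, from the table: ρ = 1.007 kg/m³.
Level flight ⇒ L = W = m·g = 19100 × 9.81 = 1.8737×10^5 N.
q = ½ρv² = ½ × 1.007 × 171² = 14720 Pa.
CL = 2W/(ρv²S) = 2×1.8737×10^5/(1.007×171²×26.9) = 0.4731.
CD = 0.0214 + 0.0521 × 0.4731² = 0.03306.
L/D = CL/CD = 0.4731 / 0.03306 = 14.3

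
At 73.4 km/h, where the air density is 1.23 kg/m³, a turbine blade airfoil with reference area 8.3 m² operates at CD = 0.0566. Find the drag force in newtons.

Convert speed: v = 73.4 km/h ÷ 3.6 = 20.39 m/s.
D = ½ρv²S·CD = ½ × 1.23 × 20.39² × 8.3 × 0.0566 = 120 N

D = 120 N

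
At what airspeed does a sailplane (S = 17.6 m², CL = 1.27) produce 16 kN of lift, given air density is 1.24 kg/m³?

v = 34 m/s

L = ½ρv²S·CL ⇒ v = √(2L/(ρ·S·CL))
v = √(2 × 16000 / (1.24 × 17.6 × 1.27)) = √1155 = 34 m/s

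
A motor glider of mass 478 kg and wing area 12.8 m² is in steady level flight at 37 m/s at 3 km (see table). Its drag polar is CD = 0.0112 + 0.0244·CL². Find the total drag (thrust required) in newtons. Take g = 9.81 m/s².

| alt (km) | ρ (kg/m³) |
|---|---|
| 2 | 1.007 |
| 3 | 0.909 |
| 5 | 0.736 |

At 3 km, from the table: ρ = 0.909 kg/m³.
Level flight ⇒ L = W = m·g = 478 × 9.81 = 4689.2 N.
Dynamic pressure q = 0.5 × 0.909 × 37² = 622.2 Pa.
CL = 2W/(ρv²S) = 2×4689.2/(0.909×37²×12.8) = 0.5888.
CD = 0.0112 + 0.0244 × 0.5888² = 0.01966.
D = q·S·CD = 622.2 × 12.8 × 0.01966 = 156.6 N

D = 157 N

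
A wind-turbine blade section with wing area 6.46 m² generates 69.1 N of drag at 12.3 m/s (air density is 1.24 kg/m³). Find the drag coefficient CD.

From D = ½ρv²S·CD, rearranging gives CD = 2D/(ρv²S).
CD = 2 × 69.1 / (1.24 × 12.3² × 6.46) = 0.114

CD = 0.114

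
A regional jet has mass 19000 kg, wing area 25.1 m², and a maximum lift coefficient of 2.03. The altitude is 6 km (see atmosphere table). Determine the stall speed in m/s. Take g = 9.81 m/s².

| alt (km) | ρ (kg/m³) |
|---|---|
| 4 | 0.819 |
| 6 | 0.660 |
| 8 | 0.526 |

V_stall = 105 m/s

At 6 km, from the table: ρ = 0.660 kg/m³.
Weight W = mg = 19000 × 9.81 = 1.864×10^5 N.
From L = ½ρV²S·CL,max = W: V_stall = √(2W/(ρSCL,max)) = √(2·1.864×10^5/(0.66·25.1·2.03))
V_stall = √11090 = 105 m/s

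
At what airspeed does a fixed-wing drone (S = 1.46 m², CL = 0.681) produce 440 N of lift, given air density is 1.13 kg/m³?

v = 28 m/s

L = ½ρv²S·CL ⇒ v = √(2L/(ρ·S·CL))
v = √(2 × 440 / (1.13 × 1.46 × 0.681)) = √783.3 = 28 m/s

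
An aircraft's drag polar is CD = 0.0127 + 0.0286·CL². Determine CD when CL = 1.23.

CD = 0.0127 + 0.0286 × 1.23² = 0.0127 + 0.04327 = 0.056

CD = 0.056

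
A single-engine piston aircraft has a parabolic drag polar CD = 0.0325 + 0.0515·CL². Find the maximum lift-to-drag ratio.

(L/D)max = 12.2

For CD = CD0 + K·CL², (L/D)max occurs at CL* = √(CD0/K) and equals 1/(2√(K·CD0)).
(L/D)max = 1/(2√(0.0515 × 0.0325)) = 1/(2 × 0.04091) = 12.2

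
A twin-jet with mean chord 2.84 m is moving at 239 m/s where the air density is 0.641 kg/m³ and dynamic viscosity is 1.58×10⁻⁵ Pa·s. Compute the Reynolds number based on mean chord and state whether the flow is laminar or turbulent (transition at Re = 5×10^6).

Re = 2.75×10^7 (turbulent)

Re = ρ·v·c/μ = 0.641 × 239 × 2.84 / (1.58×10⁻⁵) = 2.75×10^7
Since 2.75×10^7 > 5×10^6, the flow is turbulent.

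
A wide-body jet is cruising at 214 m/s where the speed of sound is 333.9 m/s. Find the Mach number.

M = v/a = 214 / 333.9 = 0.641

M = 0.641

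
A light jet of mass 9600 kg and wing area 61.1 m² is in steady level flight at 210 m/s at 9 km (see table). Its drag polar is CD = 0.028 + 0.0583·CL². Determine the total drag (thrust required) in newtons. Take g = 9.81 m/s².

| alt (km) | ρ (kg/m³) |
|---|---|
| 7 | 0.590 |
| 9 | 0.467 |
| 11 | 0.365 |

D = 18400 N

At 9 km, from the table: ρ = 0.467 kg/m³.
In steady level flight, lift balances weight: W = mg = 9600 × 9.81 = 94176 N.
Dynamic pressure q = 0.5 × 0.467 × 210² = 10300 Pa.
Required CL = L/(qS) = 94176/(10300·61.1) = 0.1497.
CD = 0.028 + 0.0583 × 0.1497² = 0.02931.
D = q·S·CD = 10300 × 61.1 × 0.02931 = 18440 N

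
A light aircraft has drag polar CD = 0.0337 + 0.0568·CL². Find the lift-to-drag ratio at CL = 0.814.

CD = 0.0337 + 0.0568 × 0.814² = 0.07134
L/D = CL/CD = 0.814 / 0.07134 = 11.4

L/D = 11.4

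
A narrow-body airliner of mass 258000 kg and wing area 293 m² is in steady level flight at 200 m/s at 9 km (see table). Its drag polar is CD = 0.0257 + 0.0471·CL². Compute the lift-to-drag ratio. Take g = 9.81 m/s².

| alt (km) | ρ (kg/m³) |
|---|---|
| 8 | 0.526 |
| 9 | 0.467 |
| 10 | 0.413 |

At 9 km, from the table: ρ = 0.467 kg/m³.
In steady level flight, lift balances weight: W = mg = 258000 × 9.81 = 2.531×10^6 N.
q = ½ρv² = ½ × 0.467 × 200² = 9340 Pa.
Required CL = L/(qS) = 2.531×10^6/(9340·293) = 0.9249.
CD = 0.0257 + 0.0471 × 0.9249² = 0.06599.
L/D = CL/CD = 0.9249 / 0.06599 = 14

L/D = 14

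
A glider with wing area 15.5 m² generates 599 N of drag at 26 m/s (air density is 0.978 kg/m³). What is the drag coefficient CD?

From D = ½ρv²S·CD, rearranging gives CD = 2D/(ρv²S).
CD = 2 × 599 / (0.978 × 26² × 15.5) = 0.117

CD = 0.117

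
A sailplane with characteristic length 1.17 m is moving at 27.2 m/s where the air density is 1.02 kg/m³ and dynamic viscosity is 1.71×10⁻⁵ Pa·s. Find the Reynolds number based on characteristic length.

Re = 1.9×10^6

Re = ρ·v·c/μ = 1.02 × 27.2 × 1.17 / (1.71×10⁻⁵) = 1.9×10^6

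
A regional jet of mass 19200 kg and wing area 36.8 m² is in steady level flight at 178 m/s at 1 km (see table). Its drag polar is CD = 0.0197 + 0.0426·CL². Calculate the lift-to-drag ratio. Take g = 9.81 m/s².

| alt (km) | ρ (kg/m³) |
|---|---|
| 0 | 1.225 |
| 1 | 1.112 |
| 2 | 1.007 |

L/D = 12.5

At 1 km, from the table: ρ = 1.112 kg/m³.
Weight W = mg = 19200 × 9.81 = 1.8835×10^5 N; in level flight L = W.
Dynamic pressure q = 0.5 × 1.112 × 178² = 17620 Pa.
CL = 2W/(ρv²S) = 2×1.8835×10^5/(1.112×178²×36.8) = 0.2905.
CD = 0.0197 + 0.0426 × 0.2905² = 0.0233.
L/D = CL/CD = 0.2905 / 0.0233 = 12.5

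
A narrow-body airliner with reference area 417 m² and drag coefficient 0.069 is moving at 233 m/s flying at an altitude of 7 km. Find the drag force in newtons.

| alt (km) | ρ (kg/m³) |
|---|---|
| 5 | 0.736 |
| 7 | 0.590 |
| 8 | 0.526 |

At 7 km, from the table: ρ = 0.590 kg/m³.
D = ½ρv²S·CD = ½ × 0.59 × 233² × 417 × 0.069 = 4.61×10^5 N ≈ 461 kN

D = 4.61×10^5 N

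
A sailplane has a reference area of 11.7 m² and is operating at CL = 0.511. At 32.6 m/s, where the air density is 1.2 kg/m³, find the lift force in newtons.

L = 3810 N

Dynamic pressure q = ½ρv² = ½ × 1.2 × 32.6² = 637.7 Pa.
L = q·S·CL = 637.7 × 11.7 × 0.511 = 3810 N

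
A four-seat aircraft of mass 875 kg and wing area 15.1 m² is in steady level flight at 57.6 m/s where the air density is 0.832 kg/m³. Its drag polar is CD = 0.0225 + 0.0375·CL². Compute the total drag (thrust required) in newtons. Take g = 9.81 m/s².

Level flight ⇒ L = W = m·g = 875 × 9.81 = 8583.8 N.
q = ½ρv² = ½ × 0.832 × 57.6² = 1380 Pa.
CL = 2W/(ρv²S) = 2×8583.8/(0.832×57.6²×15.1) = 0.4119.
CD = 0.0225 + 0.0375 × 0.4119² = 0.02886.
D = q·S·CD = 1380 × 15.1 × 0.02886 = 601.5 N

D = 601 N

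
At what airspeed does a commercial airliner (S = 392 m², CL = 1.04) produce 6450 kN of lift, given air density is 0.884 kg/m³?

v = 189 m/s

L = ½ρv²S·CL ⇒ v = √(2L/(ρ·S·CL))
v = √(2 × 6.45×10^6 / (0.884 × 392 × 1.04)) = √35790 = 189 m/s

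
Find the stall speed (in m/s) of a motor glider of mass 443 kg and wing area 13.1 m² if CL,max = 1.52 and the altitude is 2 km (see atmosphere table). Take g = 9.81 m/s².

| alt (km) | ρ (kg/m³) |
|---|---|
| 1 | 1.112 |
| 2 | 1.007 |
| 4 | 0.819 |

At 2 km, from the table: ρ = 1.007 kg/m³.
Weight W = mg = 443 × 9.81 = 4346 N.
From L = ½ρV²S·CL,max = W: V_stall = √(2W/(ρSCL,max)) = √(2·4346/(1.007·13.1·1.52))
V_stall = √433.5 = 20.8 m/s

V_stall = 20.8 m/s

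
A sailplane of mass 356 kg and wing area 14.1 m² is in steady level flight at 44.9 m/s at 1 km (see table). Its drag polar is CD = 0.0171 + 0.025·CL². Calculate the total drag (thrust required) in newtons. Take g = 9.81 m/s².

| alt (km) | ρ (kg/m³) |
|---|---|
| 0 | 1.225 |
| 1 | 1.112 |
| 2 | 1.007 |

At 1 km, from the table: ρ = 1.112 kg/m³.
In steady level flight, lift balances weight: W = mg = 356 × 9.81 = 3492.4 N.
Dynamic pressure q = 0.5 × 1.112 × 44.9² = 1121 Pa.
CL = 2W/(ρv²S) = 2×3492.4/(1.112×44.9²×14.1) = 0.221.
CD = 0.0171 + 0.025 × 0.221² = 0.01832.
D = q·S·CD = 1121 × 14.1 × 0.01832 = 289.6 N

D = 290 N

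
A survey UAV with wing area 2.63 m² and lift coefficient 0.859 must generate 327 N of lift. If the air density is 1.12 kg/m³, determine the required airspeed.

L = ½ρv²S·CL ⇒ v = √(2L/(ρ·S·CL))
v = √(2 × 327 / (1.12 × 2.63 × 0.859)) = √258.5 = 16.1 m/s

v = 16.1 m/s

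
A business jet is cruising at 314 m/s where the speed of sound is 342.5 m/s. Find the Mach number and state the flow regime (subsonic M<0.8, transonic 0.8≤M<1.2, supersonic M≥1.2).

M = 0.917 (transonic)

M = v/a = 314 / 342.5 = 0.917
M = 0.917 → transonic.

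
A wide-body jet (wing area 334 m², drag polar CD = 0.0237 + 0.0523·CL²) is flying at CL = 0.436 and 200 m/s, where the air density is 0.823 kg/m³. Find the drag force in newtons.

CD = 0.0237 + 0.0523 × 0.436² = 0.03364
D = ½ρv²S·CD = ½ × 0.823 × 200² × 334 × 0.03364 = 1.85×10^5 N

D = 1.85×10^5 N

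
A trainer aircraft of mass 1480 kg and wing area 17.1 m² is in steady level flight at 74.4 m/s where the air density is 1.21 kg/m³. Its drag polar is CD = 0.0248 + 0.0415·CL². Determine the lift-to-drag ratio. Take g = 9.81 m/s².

Level flight ⇒ L = W = m·g = 1480 × 9.81 = 14519 N.
Dynamic pressure q = 0.5 × 1.21 × 74.4² = 3349 Pa.
CL = 2W/(ρv²S) = 2×14519/(1.21×74.4²×17.1) = 0.2535.
CD = 0.0248 + 0.0415 × 0.2535² = 0.02747.
L/D = CL/CD = 0.2535 / 0.02747 = 9.23

L/D = 9.23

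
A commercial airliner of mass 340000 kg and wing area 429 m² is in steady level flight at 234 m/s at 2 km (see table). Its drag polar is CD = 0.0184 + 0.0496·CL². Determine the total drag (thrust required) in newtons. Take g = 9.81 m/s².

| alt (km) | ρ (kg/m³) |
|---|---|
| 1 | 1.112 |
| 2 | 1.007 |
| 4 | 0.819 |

D = 2.64×10^5 N

At 2 km, from the table: ρ = 1.007 kg/m³.
Level flight ⇒ L = W = m·g = 340000 × 9.81 = 3.3354×10^6 N.
q = ½ρv² = ½ × 1.007 × 234² = 27570 Pa.
CL = W/(q·S) = 3.3354×10^6 / (27570 × 429) = 0.282.
CD = 0.0184 + 0.0496 × 0.282² = 0.02234.
D = q·S·CD = 27570 × 429 × 0.02234 = 2.643×10^5 N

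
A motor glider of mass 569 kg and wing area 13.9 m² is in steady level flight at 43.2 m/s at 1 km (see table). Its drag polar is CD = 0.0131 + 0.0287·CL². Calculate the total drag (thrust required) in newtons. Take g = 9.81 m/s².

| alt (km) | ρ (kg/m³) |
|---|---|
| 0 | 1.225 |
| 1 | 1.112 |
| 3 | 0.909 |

D = 251 N

At 1 km, from the table: ρ = 1.112 kg/m³.
In steady level flight, lift balances weight: W = mg = 569 × 9.81 = 5581.9 N.
q = ½ρv² = ½ × 1.112 × 43.2² = 1038 Pa.
Required CL = L/(qS) = 5581.9/(1038·13.9) = 0.387.
CD = 0.0131 + 0.0287 × 0.387² = 0.0174.
D = q·S·CD = 1038 × 13.9 × 0.0174 = 250.9 N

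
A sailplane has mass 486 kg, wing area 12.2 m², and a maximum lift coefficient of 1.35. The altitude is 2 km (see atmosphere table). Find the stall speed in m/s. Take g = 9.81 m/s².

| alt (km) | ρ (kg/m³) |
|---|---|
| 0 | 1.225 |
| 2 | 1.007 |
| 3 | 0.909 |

V_stall = 24 m/s

At 2 km, from the table: ρ = 1.007 kg/m³.
At stall, lift equals weight: L = W = m·g = 486 × 9.81 = 4768 N.
From L = ½ρV²S·CL,max = W: V_stall = √(2W/(ρSCL,max)) = √(2·4768/(1.007·12.2·1.35))
V_stall = √574.9 = 24 m/s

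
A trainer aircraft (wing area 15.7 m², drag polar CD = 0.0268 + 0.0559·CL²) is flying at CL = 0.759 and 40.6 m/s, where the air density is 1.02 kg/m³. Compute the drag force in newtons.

CD = 0.0268 + 0.0559 × 0.759² = 0.059
D = ½ρv²S·CD = ½ × 1.02 × 40.6² × 15.7 × 0.059 = 779 N

D = 779 N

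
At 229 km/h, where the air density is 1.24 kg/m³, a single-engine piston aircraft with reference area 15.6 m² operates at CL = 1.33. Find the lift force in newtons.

L = 52100 N

Convert speed: v = 229 km/h ÷ 3.6 = 63.61 m/s.
L = ½ρv²S·CL = ½ × 1.24 × 63.61² × 15.6 × 1.33 = 52100 N ≈ 52.1 kN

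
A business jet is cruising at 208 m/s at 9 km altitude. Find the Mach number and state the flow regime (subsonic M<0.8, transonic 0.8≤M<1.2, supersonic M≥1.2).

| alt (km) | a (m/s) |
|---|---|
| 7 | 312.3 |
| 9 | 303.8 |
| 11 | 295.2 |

At 9 km, from the table: a = 303.8 m/s.
M = v/a = 208 / 303.8 = 0.685
M = 0.685 → subsonic.

M = 0.685 (subsonic)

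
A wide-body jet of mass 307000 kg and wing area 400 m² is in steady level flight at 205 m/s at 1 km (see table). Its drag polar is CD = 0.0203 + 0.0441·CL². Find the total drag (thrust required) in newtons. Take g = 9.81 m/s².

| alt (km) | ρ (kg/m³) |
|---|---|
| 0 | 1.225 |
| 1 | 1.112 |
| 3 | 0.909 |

D = 2.33×10^5 N

At 1 km, from the table: ρ = 1.112 kg/m³.
In steady level flight, lift balances weight: W = mg = 307000 × 9.81 = 3.0117×10^6 N.
Dynamic pressure q = 0.5 × 1.112 × 205² = 23370 Pa.
CL = W/(q·S) = 3.0117×10^6 / (23370 × 400) = 0.3222.
CD = 0.0203 + 0.0441 × 0.3222² = 0.02488.
D = q·S·CD = 23370 × 400 × 0.02488 = 2.325×10^5 N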